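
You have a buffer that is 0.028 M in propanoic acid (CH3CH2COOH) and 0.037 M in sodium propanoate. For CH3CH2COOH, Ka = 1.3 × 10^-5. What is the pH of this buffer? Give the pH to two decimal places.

pH = 5.01

pKa = −log(1.3 × 10^-5) = 4.886
Henderson–Hasselbalch: pH = pKa + log([CH3CH2COO-]/[CH3CH2COOH]) = 4.886 + log(0.037/0.028)
pH = 4.886 + (+0.121) = 5.01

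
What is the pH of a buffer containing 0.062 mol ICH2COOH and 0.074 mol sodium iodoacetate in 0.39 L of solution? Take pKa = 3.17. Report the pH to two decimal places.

Henderson–Hasselbalch: pH = pKa + log([ICH2COO-]/[ICH2COOH]) = 3.17 + log(0.074/0.062)
pH = 3.17 + (+0.077) = 3.25

pH = 3.25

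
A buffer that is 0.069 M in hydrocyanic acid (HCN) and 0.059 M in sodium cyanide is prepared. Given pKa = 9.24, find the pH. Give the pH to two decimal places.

pH = pKa + log([A⁻]/[HA]) = 9.24 + log(0.059/0.069)
pH = 9.24 + (-0.068) = 9.17

pH = 9.17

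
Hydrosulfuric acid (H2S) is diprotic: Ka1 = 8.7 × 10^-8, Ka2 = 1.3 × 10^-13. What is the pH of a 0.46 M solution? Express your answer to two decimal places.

Since Ka1 ≫ Ka2, the first ionization dominates [H+].
Ka1 = x²/(0.46 − x) = 8.7 × 10^-8
x ≈ √(8.7 × 10^-8 × 0.46) = 2.00 × 10^-4 M
pH = −log(2.00 × 10^-4) = 3.70

pH = 3.70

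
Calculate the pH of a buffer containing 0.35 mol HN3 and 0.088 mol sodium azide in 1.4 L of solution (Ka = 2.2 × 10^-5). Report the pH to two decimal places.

pH = 4.06

pKa = −log(2.2 × 10^-5) = 4.658
pH = pKa + log([A⁻]/[HA]) = 4.658 + log(0.088/0.35)
pH = 4.658 + (-0.600) = 4.06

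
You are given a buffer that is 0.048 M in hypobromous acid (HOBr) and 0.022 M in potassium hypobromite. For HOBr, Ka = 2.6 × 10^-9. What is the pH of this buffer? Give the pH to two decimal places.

pKa = −log(2.6 × 10^-9) = 8.585
Using pH = pKa + log([base]/[acid]) with [base]/[acid] = 0.022/0.048:
pH = 8.585 + (-0.339) = 8.25

pH = 8.25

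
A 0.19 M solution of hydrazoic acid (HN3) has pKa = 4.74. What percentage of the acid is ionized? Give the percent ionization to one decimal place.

1.0%

HN3 ⇌ N3- + H+; let x = [H+] at equilibrium.
Ka = 10^(−4.74) = 1.82 × 10^-5
x ≈ √(Ka·C₀) = √(1.82 × 10^-5 × 0.19) = 1.86 × 10^-3 M
% ionization = x/C₀ × 100% = 1.86 × 10^-3/0.19 × 100% = 1.0%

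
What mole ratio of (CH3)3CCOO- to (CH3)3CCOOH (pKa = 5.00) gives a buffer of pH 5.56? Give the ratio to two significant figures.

ratio = 3.6

pH = pKa + log(r) ⇒ log(r) = 5.56 − 5.00 = +0.56
r = [(CH3)3CCOO-]/[(CH3)3CCOOH] = 10^(+0.56) = 3.63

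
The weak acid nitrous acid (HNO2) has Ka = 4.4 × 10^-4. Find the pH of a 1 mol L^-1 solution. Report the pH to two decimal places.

pH = 1.68

HNO2 ⇌ NO2- + H+
From the ICE table, Ka = [H+]²/(1 − [H+]) = 4.4 × 10^-4.
Assume [H+] ≪ 1: [H+] ≈ √(4.4 × 10^-4 × 1) = 2.10 × 10^-2 M
([H+]/C₀ = 2.1% < 5%, so the approximation holds.)
pH = −log[H+] = −log(2.10 × 10^-2) = 1.68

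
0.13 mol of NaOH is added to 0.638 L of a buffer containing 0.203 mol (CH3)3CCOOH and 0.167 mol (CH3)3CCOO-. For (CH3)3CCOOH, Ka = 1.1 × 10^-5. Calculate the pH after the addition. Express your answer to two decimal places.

After neutralization: n((CH3)3CCOOH) = 0.073 mol, n((CH3)3CCOO-) = 0.297 mol.
pKa = −log(1.1 × 10^-5) = 4.959
Henderson–Hasselbalch with mole ratio 0.297/0.073: pH = 4.959 + (+0.609)

pH = 5.57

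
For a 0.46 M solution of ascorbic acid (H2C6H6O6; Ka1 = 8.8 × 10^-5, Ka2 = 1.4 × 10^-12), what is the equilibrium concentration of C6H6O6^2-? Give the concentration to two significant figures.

1.4 × 10^-12 M

First ionization gives [H+] ≈ [HC6H6O6-] = 6.36 × 10^-3 M.
Second step: Ka2 = [H+][C6H6O6^2-]/[HC6H6O6-] ≈ [C6H6O6^2-] (since [H+] ≈ [HC6H6O6-]).
So [C6H6O6^2-] ≈ Ka2.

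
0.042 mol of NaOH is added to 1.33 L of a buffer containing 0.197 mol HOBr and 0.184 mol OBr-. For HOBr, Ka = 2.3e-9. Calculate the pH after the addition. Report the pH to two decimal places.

pH = 8.80

After neutralization: n(HOBr) = 0.155 mol, n(OBr-) = 0.226 mol.
pKa = −log(2.3 × 10^-9) = 8.638
pH = pKa + log([A⁻]/[HA]) = 8.638 + log(0.226/0.155) = 8.638 +0.164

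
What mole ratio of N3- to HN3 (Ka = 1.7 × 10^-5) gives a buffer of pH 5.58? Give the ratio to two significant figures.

ratio = 6.5

pKa = -log(1.7 × 10^-5) = 4.770
pH = pKa + log(r) ⇒ log(r) = 5.58 − 4.770 = +0.810
r = [N3-]/[HN3] = 10^(+0.810) = 6.46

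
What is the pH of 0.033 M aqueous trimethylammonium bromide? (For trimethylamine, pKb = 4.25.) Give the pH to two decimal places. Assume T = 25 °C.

pH = 5.62

(CH3)3NH+ is the conjugate acid of the weak base (CH3)3N.
Kb = 10^(−4.25) = 5.62 × 10^-5
Ka = Kw/Kb = 1.0×10^-14 / 5.62 × 10^-5 = 1.78 × 10^-10
From the ICE table, Ka = x²/(0.033 − x) = 1.78 × 10^-10.
Since Ka ≪ C₀, x ≈ √(Ka·C₀) = 2.42 × 10^-6 M.
Check: 0.0073% ionized — well under 5%, approximation valid.
pH = −log(2.42 × 10^-6) = 5.62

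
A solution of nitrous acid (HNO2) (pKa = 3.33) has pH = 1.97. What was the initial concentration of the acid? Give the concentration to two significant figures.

C₀ = 2.6 × 10^-1 M

[H+] = 10^(-1.97) = 1.07 × 10^-2 M = x
Ka = 10^(−3.33) = 4.68 × 10^-4
Ka = x²/(C₀ − x) ⇒ C₀ = x + x²/Ka
C₀ = 1.07 × 10^-2 + (1.07 × 10^-2)²/(4.68 × 10^-4) = 2.55 × 10^-1 M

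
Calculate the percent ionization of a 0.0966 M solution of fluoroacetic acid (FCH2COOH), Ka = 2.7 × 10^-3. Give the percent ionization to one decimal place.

15.4%

FCH2COOH ⇌ FCH2COO- + H+; let x = [H+] at equilibrium.
Ka = x²/(C₀ − x); solving the quadratic gives x = 1.49 × 10^-2 M.
% ionization = x/C₀ × 100% = 1.49 × 10^-2/0.0966 × 100% = 15.4%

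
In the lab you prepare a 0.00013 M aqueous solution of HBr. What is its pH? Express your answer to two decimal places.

pH = 3.89

HBr is a strong acid and dissociates completely, so [H+] = 0.00013 M.
pH = -log(0.00013) = 3.89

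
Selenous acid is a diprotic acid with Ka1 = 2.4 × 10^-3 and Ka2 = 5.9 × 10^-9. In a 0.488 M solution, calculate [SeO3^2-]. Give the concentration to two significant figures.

5.9 × 10^-9 M

First ionization gives [H+] ≈ [HSeO3-] = 3.30 × 10^-2 M.
Second step: Ka2 = [H+][SeO3^2-]/[HSeO3-] ≈ [SeO3^2-] (since [H+] ≈ [HSeO3-]).
So [SeO3^2-] ≈ Ka2.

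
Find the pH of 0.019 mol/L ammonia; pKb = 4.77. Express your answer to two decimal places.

NH3 + H2O ⇌ NH4+ + OH-
Kb = 10^(−4.77) = 1.70 × 10^-5
From the ICE table, Kb = [OH-]²/(0.019 − [OH-]) = 1.70 × 10^-5.
Neglecting [OH-] in the denominator: [OH-] = √(1.70 × 10^-5 × 0.019) = 5.68 × 10^-4 M
([OH-]/C₀ = 3% < 5%, so the approximation holds.)
pOH = 3.25, so pH = 14.00 − pOH = 10.75

pH = 10.75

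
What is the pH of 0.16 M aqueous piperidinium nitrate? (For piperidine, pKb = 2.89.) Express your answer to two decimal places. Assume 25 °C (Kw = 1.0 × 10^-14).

C5H10NH2+ is the conjugate acid of the weak base C5H10NH.
Kb = 10^(−2.89) = 1.29 × 10^-3
Ka = Kw/Kb = 1.0×10^-14 / 1.29 × 10^-3 = 7.75 × 10^-12
Ka = [H+]²/(0.16 − [H+]) = 7.75 × 10^-12
Neglecting [H+] in the denominator: [H+] = √(7.75 × 10^-12 × 0.16) = 1.11 × 10^-6 M
Check: 0.0007% ionized — well under 5%, approximation valid.
pH = −log(1.11 × 10^-6) = 5.95

pH = 5.95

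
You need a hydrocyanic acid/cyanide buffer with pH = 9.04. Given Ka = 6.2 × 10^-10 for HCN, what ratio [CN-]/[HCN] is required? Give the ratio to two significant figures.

ratio = 0.68

pKa = -log(6.2 × 10^-10) = 9.208
pH = pKa + log(r) ⇒ log(r) = 9.04 − 9.208 = -0.168
r = [CN-]/[HCN] = 10^(-0.168) = 0.679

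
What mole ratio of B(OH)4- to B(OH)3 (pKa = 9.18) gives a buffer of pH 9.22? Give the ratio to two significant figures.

ratio = 1.1

pH = pKa + log(r) ⇒ log(r) = 9.22 − 9.18 = +0.04
r = [B(OH)4-]/[B(OH)3] = 10^(+0.04) = 1.1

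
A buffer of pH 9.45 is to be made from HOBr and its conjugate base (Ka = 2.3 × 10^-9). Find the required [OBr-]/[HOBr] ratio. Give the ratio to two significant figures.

pKa = -log(2.3 × 10^-9) = 8.638
pH = pKa + log(r) ⇒ log(r) = 9.45 − 8.638 = +0.812
r = [OBr-]/[HOBr] = 10^(+0.812) = 6.49

ratio = 6.5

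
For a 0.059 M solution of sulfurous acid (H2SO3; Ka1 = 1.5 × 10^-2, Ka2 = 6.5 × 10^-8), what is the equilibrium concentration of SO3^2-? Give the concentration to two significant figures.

First ionization gives [H+] ≈ [HSO3-] = 2.32 × 10^-2 M.
Second step: Ka2 = [H+][SO3^2-]/[HSO3-] ≈ [SO3^2-] (since [H+] ≈ [HSO3-]).
So [SO3^2-] ≈ Ka2.

6.5 × 10^-8 M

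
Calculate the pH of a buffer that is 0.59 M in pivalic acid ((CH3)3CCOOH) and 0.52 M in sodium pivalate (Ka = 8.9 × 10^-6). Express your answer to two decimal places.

pKa = −log(8.9 × 10^-6) = 5.051
pH = pKa + log([A⁻]/[HA]) = 5.051 + log(0.52/0.59)
pH = 5.051 + (-0.055) = 5.00

pH = 5.00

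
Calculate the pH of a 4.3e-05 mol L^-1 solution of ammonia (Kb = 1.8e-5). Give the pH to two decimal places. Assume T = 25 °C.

pH = 9.31

NH3 + H2O ⇌ NH4+ + OH-
From the ICE table, Kb = x²/(4.3e-05 − x) = 1.8 × 10^-5.
The 5% rule fails; solving x² + Kb·x − Kb·C₀ = 0 exactly:
x = (−Kb + √(Kb² + 4·Kb·C₀))/2 = 2.02 × 10^-5 M
pOH = 4.69, so pH = 14.00 − pOH = 9.31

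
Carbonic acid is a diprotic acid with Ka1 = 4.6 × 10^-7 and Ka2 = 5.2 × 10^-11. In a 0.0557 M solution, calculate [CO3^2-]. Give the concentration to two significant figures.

First ionization gives [H+] ≈ [HCO3-] = 1.60 × 10^-4 M.
Second step: Ka2 = [H+][CO3^2-]/[HCO3-] ≈ [CO3^2-] (since [H+] ≈ [HCO3-]).
So [CO3^2-] ≈ Ka2.

5.2 × 10^-11 M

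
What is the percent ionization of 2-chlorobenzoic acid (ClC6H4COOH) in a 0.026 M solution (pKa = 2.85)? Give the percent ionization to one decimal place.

ClC6H4COOH ⇌ ClC6H4COO- + H+; let x = [H+] at equilibrium.
Ka = 10^(−2.85) = 1.41 × 10^-3
Ka = x²/(C₀ − x); solving the quadratic gives x = 5.39 × 10^-3 M.
Fraction ionized = 5.39 × 10^-3 / 0.026 = 0.2073 → 20.7%

20.7%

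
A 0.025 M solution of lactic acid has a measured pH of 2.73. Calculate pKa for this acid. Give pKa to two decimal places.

[H+] = 10^(-2.73) = 1.86 × 10^-3 M
At equilibrium [HA] = 0.025 − 1.86 × 10^-3 = 2.31 × 10^-2 M
Ka = [H+][A-]/[HA] = (1.86 × 10^-3)² / 2.31 × 10^-2 = 1.50 × 10^-4
pKa = -log(1.50 × 10^-4) = 3.82

pKa = 3.82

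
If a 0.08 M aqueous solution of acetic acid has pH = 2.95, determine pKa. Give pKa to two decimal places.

[H+] = 10^(-2.95) = 1.12 × 10^-3 M
At equilibrium [HA] = 0.08 − 1.12 × 10^-3 = 7.89 × 10^-2 M
Ka = [H+][A-]/[HA] = (1.12 × 10^-3)² / 7.89 × 10^-2 = 1.59 × 10^-5
pKa = -log(1.59 × 10^-5) = 4.80

pKa = 4.80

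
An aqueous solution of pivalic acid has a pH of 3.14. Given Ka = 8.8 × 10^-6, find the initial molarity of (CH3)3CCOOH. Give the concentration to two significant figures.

C₀ = 6.0 × 10^-2 M

[H+] = 10^(-3.14) = 7.24 × 10^-4 M = x
Ka = x²/(C₀ − x) ⇒ C₀ = x + x²/Ka
C₀ = 7.24 × 10^-4 + (7.24 × 10^-4)²/(8.8 × 10^-6) = 6.03 × 10^-2 M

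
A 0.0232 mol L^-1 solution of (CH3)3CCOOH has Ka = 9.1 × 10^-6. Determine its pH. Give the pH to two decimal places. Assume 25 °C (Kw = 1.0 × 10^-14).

pH = 3.34

(CH3)3CCOOH ⇌ (CH3)3CCOO- + H+
Ka = [H+]²/(0.0232 − [H+]) = 9.1 × 10^-6
Assume [H+] ≪ 0.0232: [H+] ≈ √(9.1 × 10^-6 × 0.0232) = 4.59 × 10^-4 M
Check: 2% ionized — well under 5%, approximation valid.
pH = −log(4.59 × 10^-4) = 3.34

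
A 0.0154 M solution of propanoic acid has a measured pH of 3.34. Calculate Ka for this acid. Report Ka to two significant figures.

Ka = 1.4 × 10^-5

[H+] = 10^(-3.34) = 4.57 × 10^-4 M
At equilibrium [HA] = 0.0154 − 4.57 × 10^-4 = 1.49 × 10^-2 M
Ka = [H+][A-]/[HA] = (4.57 × 10^-4)² / 1.49 × 10^-2 = 1.4 × 10^-5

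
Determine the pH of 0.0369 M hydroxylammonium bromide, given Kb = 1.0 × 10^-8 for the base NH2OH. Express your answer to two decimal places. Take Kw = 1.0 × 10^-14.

NH3OH+ is the conjugate acid of the weak base NH2OH.
Ka = Kw/Kb = 1.0×10^-14 / 1.0 × 10^-8 = 1.00 × 10^-6
Ka = [H+]²/(0.0369 − [H+]) = 1.00 × 10^-6
Assume [H+] ≪ 0.0369: [H+] ≈ √(1.00 × 10^-6 × 0.0369) = 1.92 × 10^-4 M
Check: 0.52% ionized — well under 5%, approximation valid.
pH = −log[H+] = −log(1.92 × 10^-4) = 3.72

pH = 3.72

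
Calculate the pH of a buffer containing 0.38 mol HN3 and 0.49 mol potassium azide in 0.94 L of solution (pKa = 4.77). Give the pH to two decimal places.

pH = 4.88

Henderson–Hasselbalch: pH = pKa + log([N3-]/[HN3]) = 4.77 + log(0.49/0.38)
pH = 4.77 + (+0.110) = 4.88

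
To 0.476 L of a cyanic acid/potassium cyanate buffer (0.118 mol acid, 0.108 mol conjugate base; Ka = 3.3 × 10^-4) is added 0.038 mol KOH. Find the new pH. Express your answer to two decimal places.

OH- converts HOCN to OCN-: HOCN → 0.08 mol, OCN- → 0.146 mol.
pKa = −log(3.3 × 10^-4) = 3.481
Henderson–Hasselbalch with mole ratio 0.146/0.08: pH = 3.481 + (+0.261)

pH = 3.74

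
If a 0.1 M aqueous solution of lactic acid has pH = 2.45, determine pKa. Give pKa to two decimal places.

[H+] = 10^(-2.45) = 3.55 × 10^-3 M
At equilibrium [HA] = 0.1 − 3.55 × 10^-3 = 9.65 × 10^-2 M
Ka = [H+][A-]/[HA] = (3.55 × 10^-3)² / 9.65 × 10^-2 = 1.31 × 10^-4
pKa = -log(1.31 × 10^-4) = 3.88

pKa = 3.88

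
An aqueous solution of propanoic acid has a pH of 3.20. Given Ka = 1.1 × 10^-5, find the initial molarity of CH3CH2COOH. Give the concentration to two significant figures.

[H+] = 10^(-3.20) = 6.31 × 10^-4 M = x
Ka = x²/(C₀ − x) ⇒ C₀ = x + x²/Ka
C₀ = 6.31 × 10^-4 + (6.31 × 10^-4)²/(1.1 × 10^-5) = 3.68 × 10^-2 M

C₀ = 3.7 × 10^-2 M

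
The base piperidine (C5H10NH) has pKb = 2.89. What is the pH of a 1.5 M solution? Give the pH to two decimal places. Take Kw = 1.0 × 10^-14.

C5H10NH + H2O ⇌ C5H10NH2+ + OH-
Kb = 10^(−2.89) = 1.29 × 10^-3
From the ICE table, Kb = [OH-]²/(1.5 − [OH-]) = 1.29 × 10^-3.
Assume [OH-] ≪ 1.5: [OH-] ≈ √(1.29 × 10^-3 × 1.5) = 4.40 × 10^-2 M
pOH = −log(4.40 × 10^-2) = 1.36; pH = 14.00 − 1.36 = 12.64

pH = 12.64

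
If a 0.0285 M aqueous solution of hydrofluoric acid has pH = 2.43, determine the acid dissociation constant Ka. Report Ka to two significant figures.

Ka = 5.6 × 10^-4

[H+] = 10^(-2.43) = 3.72 × 10^-3 M
At equilibrium [HA] = 0.0285 − 3.72 × 10^-3 = 2.48 × 10^-2 M
Ka = [H+][A-]/[HA] = (3.72 × 10^-3)² / 2.48 × 10^-2 = 5.6 × 10^-4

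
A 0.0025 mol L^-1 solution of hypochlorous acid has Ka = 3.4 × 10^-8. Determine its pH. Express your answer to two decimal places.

HOCl ⇌ OCl- + H+
Ka = [H+]²/(0.0025 − [H+]) = 3.4 × 10^-8
Since Ka ≪ C₀, [H+] ≈ √(Ka·C₀) = 9.22 × 10^-6 M.
Check: 0.37% ionized — well under 5%, approximation valid.
pH = −log(9.22 × 10^-6) = 5.04

pH = 5.04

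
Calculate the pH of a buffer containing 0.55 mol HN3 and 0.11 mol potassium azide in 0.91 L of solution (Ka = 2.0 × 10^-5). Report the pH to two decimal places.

pKa = −log(2.0 × 10^-5) = 4.699
pH = pKa + log([A⁻]/[HA]) = 4.699 + log(0.11/0.55)
pH = 4.699 + (-0.699) = 4.00

pH = 4.00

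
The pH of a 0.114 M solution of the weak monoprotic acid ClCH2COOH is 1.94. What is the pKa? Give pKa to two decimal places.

[H+] = 10^(-1.94) = 1.15 × 10^-2 M
At equilibrium [HA] = 0.114 − 1.15 × 10^-2 = 1.03 × 10^-1 M
Ka = [H+][A-]/[HA] = (1.15 × 10^-2)² / 1.03 × 10^-1 = 1.28 × 10^-3
pKa = -log(1.28 × 10^-3) = 2.89

pKa = 2.89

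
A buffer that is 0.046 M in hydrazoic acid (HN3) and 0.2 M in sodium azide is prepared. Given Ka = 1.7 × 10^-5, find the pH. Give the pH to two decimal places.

pH = 5.41

pKa = −log(1.7 × 10^-5) = 4.770
Henderson–Hasselbalch: pH = pKa + log([N3-]/[HN3]) = 4.770 + log(0.2/0.046)
pH = 4.770 + (+0.638) = 5.41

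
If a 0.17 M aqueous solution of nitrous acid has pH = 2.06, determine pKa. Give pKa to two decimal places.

pKa = 3.33

[H+] = 10^(-2.06) = 8.71 × 10^-3 M
At equilibrium [HA] = 0.17 − 8.71 × 10^-3 = 1.61 × 10^-1 M
Ka = [H+][A-]/[HA] = (8.71 × 10^-3)² / 1.61 × 10^-1 = 4.71 × 10^-4
pKa = -log(4.71 × 10^-4) = 3.33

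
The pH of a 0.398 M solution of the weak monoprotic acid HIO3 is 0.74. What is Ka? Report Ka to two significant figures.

Ka = 1.5 × 10^-1

[H+] = 10^(-0.74) = 1.82 × 10^-1 M
At equilibrium [HA] = 0.398 − 1.82 × 10^-1 = 2.16 × 10^-1 M
Ka = [H+][A-]/[HA] = (1.82 × 10^-1)² / 2.16 × 10^-1 = 1.5 × 10^-1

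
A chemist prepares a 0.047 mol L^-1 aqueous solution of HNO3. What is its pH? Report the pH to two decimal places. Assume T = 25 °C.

pH = 1.33

HNO3 is a strong acid and dissociates completely, so [H+] = 0.047 M.
pH = -log(0.047) = 1.33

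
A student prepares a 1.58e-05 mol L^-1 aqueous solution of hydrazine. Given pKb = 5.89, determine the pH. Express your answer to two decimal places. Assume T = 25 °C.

N2H4 + H2O ⇌ N2H5+ + OH-
Kb = 10^(−5.89) = 1.29 × 10^-6
Kb = [OH-]²/(1.58e-05 − [OH-]) = 1.29 × 10^-6
[OH-] is not negligible relative to C₀; solve [OH-]² + 1.29e-06·[OH-] − 2.04e-11 = 0.
[OH-] = [−1.29e-06 + √(1.29e-06² + 8.15e-11)]/2 = 3.92 × 10^-6 M
pOH = 5.41, so pH = 14.00 − pOH = 8.59

pH = 8.59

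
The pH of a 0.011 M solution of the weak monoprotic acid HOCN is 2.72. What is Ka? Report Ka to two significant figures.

[H+] = 10^(-2.72) = 1.91 × 10^-3 M
At equilibrium [HA] = 0.011 − 1.91 × 10^-3 = 9.09 × 10^-3 M
Ka = [H+][A-]/[HA] = (1.91 × 10^-3)² / 9.09 × 10^-3 = 4.0 × 10^-4

Ka = 4.0 × 10^-4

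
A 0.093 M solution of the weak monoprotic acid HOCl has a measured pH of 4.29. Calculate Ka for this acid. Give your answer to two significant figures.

[H+] = 10^(-4.29) = 5.13 × 10^-5 M
At equilibrium [HA] = 0.093 − 5.13 × 10^-5 = 9.29 × 10^-2 M
Ka = [H+][A-]/[HA] = (5.13 × 10^-5)² / 9.29 × 10^-2 = 2.8 × 10^-8

Ka = 2.8 × 10^-8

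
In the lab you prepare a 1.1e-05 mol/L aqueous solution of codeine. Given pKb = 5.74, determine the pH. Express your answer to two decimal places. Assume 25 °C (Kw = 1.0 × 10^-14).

pH = 8.56

C18H21NO3 + H2O ⇌ C18H22NO3+ + OH-
Kb = 10^(−5.74) = 1.82 × 10^-6
Kb = [OH-]²/(1.1e-05 − [OH-]) = 1.82 × 10^-6
[OH-] is not negligible relative to C₀; solve [OH-]² + 1.82e-06·[OH-] − 2e-11 = 0.
[OH-] = [−1.82e-06 + √(1.82e-06² + 8.01e-11)]/2 = 3.66 × 10^-6 M
pOH = −log(3.66 × 10^-6) = 5.44; pH = 14.00 − 5.44 = 8.56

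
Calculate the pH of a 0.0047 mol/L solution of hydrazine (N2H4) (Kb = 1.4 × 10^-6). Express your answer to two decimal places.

pH = 9.91

N2H4 + H2O ⇌ N2H5+ + OH-
Let x = [OH-] at equilibrium. Kb = x²/(0.0047 − x).
Neglecting x in the denominator: x = √(1.4 × 10^-6 × 0.0047) = 8.11 × 10^-5 M
pOH = −log(8.11 × 10^-5) = 4.09; pH = 14.00 − 4.09 = 9.91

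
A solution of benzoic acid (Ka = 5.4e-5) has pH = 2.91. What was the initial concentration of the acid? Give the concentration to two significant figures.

[H+] = 10^(-2.91) = 1.23 × 10^-3 M = x
Ka = x²/(C₀ − x) ⇒ C₀ = x + x²/Ka
C₀ = 1.23 × 10^-3 + (1.23 × 10^-3)²/(5.4 × 10^-5) = 2.92 × 10^-2 M

C₀ = 2.9 × 10^-2 M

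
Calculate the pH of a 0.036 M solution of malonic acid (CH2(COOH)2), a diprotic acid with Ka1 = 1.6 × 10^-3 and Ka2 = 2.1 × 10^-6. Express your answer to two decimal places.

pH = 2.17

Since Ka1 ≫ Ka2, the first ionization dominates [H+].
Ka1 = x²/(0.036 − x) = 1.6 × 10^-3
Solving the quadratic: x = (−Ka1 + √(Ka1² + 4·Ka1·C₀))/2 = 6.83 × 10^-3 M
pH = −log(6.83 × 10^-3) = 2.17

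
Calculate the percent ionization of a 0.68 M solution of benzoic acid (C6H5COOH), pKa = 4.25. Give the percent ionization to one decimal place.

0.9%

C6H5COOH ⇌ C6H5COO- + H+; let x = [H+] at equilibrium.
Ka = 10^(−4.25) = 5.62 × 10^-5
x ≈ √(Ka·C₀) = √(5.62 × 10^-5 × 0.68) = 6.18 × 10^-3 M
% ionization = x/C₀ × 100% = 6.18 × 10^-3/0.68 × 100% = 0.9%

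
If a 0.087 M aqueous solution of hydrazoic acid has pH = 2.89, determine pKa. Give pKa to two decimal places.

[H+] = 10^(-2.89) = 1.29 × 10^-3 M
At equilibrium [HA] = 0.087 − 1.29 × 10^-3 = 8.57 × 10^-2 M
Ka = [H+][A-]/[HA] = (1.29 × 10^-3)² / 8.57 × 10^-2 = 1.94 × 10^-5
pKa = -log(1.94 × 10^-5) = 4.71

pKa = 4.71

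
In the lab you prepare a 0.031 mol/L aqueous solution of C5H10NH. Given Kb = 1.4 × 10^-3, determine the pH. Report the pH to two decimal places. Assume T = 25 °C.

C5H10NH + H2O ⇌ C5H10NH2+ + OH-
From the ICE table, Kb = x²/(0.031 − x) = 1.4 × 10^-3.
Here C₀/Kb ≈ 22.1, so the small-x approximation fails. Use the quadratic:
x = (−Kb + √(Kb² + 4·Kb·C₀))/2 = 5.92 × 10^-3 M
pOH = 2.23, so pH = 14.00 − pOH = 11.77

pH = 11.77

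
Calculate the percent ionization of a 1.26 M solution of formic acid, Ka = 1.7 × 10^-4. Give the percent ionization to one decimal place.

1.2%

HCOOH ⇌ HCOO- + H+; let x = [H+] at equilibrium.
x ≈ √(Ka·C₀) = √(1.7 × 10^-4 × 1.26) = 1.46 × 10^-2 M
% ionization = x/C₀ × 100% = 1.46 × 10^-2/1.26 × 100% = 1.2%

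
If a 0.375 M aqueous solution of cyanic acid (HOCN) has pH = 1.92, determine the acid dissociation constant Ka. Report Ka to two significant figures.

[H+] = 10^(-1.92) = 1.20 × 10^-2 M
At equilibrium [HA] = 0.375 − 1.20 × 10^-2 = 3.63 × 10^-1 M
Ka = [H+][A-]/[HA] = (1.20 × 10^-2)² / 3.63 × 10^-1 = 4.0 × 10^-4

Ka = 4.0 × 10^-4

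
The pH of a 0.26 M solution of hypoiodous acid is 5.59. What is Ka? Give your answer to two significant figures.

[H+] = 10^(-5.59) = 2.57 × 10^-6 M
At equilibrium [HA] = 0.26 − 2.57 × 10^-6 = 2.60 × 10^-1 M
Ka = [H+][A-]/[HA] = (2.57 × 10^-6)² / 2.60 × 10^-1 = 2.5 × 10^-11

Ka = 2.5 × 10^-11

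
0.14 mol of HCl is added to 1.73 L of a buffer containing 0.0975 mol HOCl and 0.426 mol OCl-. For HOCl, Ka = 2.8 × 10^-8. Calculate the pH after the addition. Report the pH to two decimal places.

pH = 7.63

After neutralization: n(HOCl) = 0.238 mol, n(OCl-) = 0.286 mol.
pKa = −log(2.8 × 10^-8) = 7.553
Henderson–Hasselbalch with mole ratio 0.286/0.238: pH = 7.553 + (+0.080)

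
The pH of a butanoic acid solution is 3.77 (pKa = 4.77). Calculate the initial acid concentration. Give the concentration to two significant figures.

C₀ = 1.9 × 10^-3 M

[H+] = 10^(-3.77) = 1.70 × 10^-4 M = x
Ka = 10^(−4.77) = 1.70 × 10^-5
Ka = x²/(C₀ − x) ⇒ C₀ = x + x²/Ka
C₀ = 1.70 × 10^-4 + (1.70 × 10^-4)²/(1.70 × 10^-5) = 1.87 × 10^-3 M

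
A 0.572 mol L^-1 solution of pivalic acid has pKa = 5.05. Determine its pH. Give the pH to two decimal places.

(CH3)3CCOOH ⇌ (CH3)3CCOO- + H+
Ka = 10^(−5.05) = 8.91 × 10^-6
From the ICE table, Ka = [H+]²/(0.572 − [H+]) = 8.91 × 10^-6.
Neglecting [H+] in the denominator: [H+] = √(8.91 × 10^-6 × 0.572) = 2.26 × 10^-3 M
pH = −log(2.26 × 10^-3) = 2.65

pH = 2.65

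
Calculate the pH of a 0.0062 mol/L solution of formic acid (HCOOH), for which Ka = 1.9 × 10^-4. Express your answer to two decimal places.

pH = 3.00

HCOOH ⇌ HCOO- + H+
Ka = x²/(0.0062 − x) = 1.9 × 10^-4
x is not negligible relative to C₀; solve x² + 0.00019·x − 1.18e-06 = 0.
x = (−Ka + √(Ka² + 4·Ka·C₀))/2 = 9.95 × 10^-4 M
pH = −log(9.95 × 10^-4) = 3.00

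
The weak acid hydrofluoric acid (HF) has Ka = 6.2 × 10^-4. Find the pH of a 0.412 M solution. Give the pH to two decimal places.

pH = 1.80

HF ⇌ F- + H+
Let x = [H+] at equilibrium. Ka = x²/(0.412 − x).
Since Ka ≪ C₀, x ≈ √(Ka·C₀) = 1.60 × 10^-2 M.
Check: 3.9% ionized — well under 5%, approximation valid.
pH = −log(1.60 × 10^-2) = 1.80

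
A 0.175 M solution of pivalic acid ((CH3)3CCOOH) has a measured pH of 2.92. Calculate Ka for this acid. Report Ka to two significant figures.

[H+] = 10^(-2.92) = 1.20 × 10^-3 M
At equilibrium [HA] = 0.175 − 1.20 × 10^-3 = 1.74 × 10^-1 M
Ka = [H+][A-]/[HA] = (1.20 × 10^-3)² / 1.74 × 10^-1 = 8.3 × 10^-6

Ka = 8.3 × 10^-6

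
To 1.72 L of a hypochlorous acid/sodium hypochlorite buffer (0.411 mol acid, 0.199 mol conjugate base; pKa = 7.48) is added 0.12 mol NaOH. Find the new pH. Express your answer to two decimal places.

OH- converts HOCl to OCl-: HOCl → 0.291 mol, OCl- → 0.319 mol.
pH = pKa + log(n_OCl-/n_HOCl) = 7.48 + log(0.319/0.291) = 7.48 + (+0.040)

pH = 7.52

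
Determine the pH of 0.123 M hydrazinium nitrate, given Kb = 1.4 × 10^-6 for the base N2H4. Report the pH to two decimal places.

N2H5+ is the conjugate acid of the weak base N2H4.
Ka = Kw/Kb = 1.0×10^-14 / 1.4 × 10^-6 = 7.14 × 10^-9
From the ICE table, Ka = [H+]²/(0.123 − [H+]) = 7.14 × 10^-9.
Assume [H+] ≪ 0.123: [H+] ≈ √(7.14 × 10^-9 × 0.123) = 2.96 × 10^-5 M
Check: 0.024% ionized — well under 5%, approximation valid.
pH = −log(2.96 × 10^-5) = 4.53

pH = 4.53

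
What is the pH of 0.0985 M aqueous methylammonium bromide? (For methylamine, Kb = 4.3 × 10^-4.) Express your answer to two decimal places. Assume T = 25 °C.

CH3NH3+ is the conjugate acid of the weak base CH3NH2.
Ka = Kw/Kb = 1.0×10^-14 / 4.3 × 10^-4 = 2.33 × 10^-11
Ka = x²/(0.0985 − x) = 2.33 × 10^-11
Assume x ≪ 0.0985: x ≈ √(2.33 × 10^-11 × 0.0985) = 1.51 × 10^-6 M
(x/C₀ = 0.0015% < 5%, so the approximation holds.)
pH = −log[H+] = −log(1.51 × 10^-6) = 5.82

pH = 5.82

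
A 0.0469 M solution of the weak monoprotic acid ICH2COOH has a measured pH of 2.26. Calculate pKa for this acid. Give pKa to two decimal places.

pKa = 3.14

[H+] = 10^(-2.26) = 5.50 × 10^-3 M
At equilibrium [HA] = 0.0469 − 5.50 × 10^-3 = 4.14 × 10^-2 M
Ka = [H+][A-]/[HA] = (5.50 × 10^-3)² / 4.14 × 10^-2 = 7.31 × 10^-4
pKa = -log(7.31 × 10^-4) = 3.14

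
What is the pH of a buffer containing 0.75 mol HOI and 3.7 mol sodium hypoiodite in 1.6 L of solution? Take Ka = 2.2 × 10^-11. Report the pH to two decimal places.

pH = 11.35

pKa = −log(2.2 × 10^-11) = 10.658
pH = pKa + log([A⁻]/[HA]) = 10.658 + log(3.7/0.75)
pH = 10.658 + (+0.693) = 11.35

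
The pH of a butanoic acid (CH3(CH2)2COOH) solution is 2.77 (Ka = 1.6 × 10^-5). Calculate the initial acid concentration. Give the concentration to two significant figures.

[H+] = 10^(-2.77) = 1.70 × 10^-3 M = x
Ka = x²/(C₀ − x) ⇒ C₀ = x + x²/Ka
C₀ = 1.70 × 10^-3 + (1.70 × 10^-3)²/(1.6 × 10^-5) = 1.82 × 10^-1 M

C₀ = 1.8 × 10^-1 M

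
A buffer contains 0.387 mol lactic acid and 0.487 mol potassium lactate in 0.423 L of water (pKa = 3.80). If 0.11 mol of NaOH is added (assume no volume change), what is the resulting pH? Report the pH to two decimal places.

pH = 4.13

OH- converts CH3CH(OH)COOH to CH3CH(OH)COO-: CH3CH(OH)COOH → 0.277 mol, CH3CH(OH)COO- → 0.597 mol.
pH = pKa + log([A⁻]/[HA]) = 3.80 + log(0.597/0.277) = 3.80 +0.333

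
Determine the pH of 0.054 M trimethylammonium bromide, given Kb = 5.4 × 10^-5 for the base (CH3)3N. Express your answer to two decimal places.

(CH3)3NH+ is the conjugate acid of the weak base (CH3)3N.
Ka = Kw/Kb = 1.0×10^-14 / 5.4 × 10^-5 = 1.85 × 10^-10
From the ICE table, Ka = [H+]²/(0.054 − [H+]) = 1.85 × 10^-10.
Assume [H+] ≪ 0.054: [H+] ≈ √(1.85 × 10^-10 × 0.054) = 3.16 × 10^-6 M
pH = −log[H+] = −log(3.16 × 10^-6) = 5.50

pH = 5.50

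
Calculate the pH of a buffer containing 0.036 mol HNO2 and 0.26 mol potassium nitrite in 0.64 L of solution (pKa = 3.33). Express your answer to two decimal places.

pH = 4.19

Henderson–Hasselbalch: pH = pKa + log([NO2-]/[HNO2]) = 3.33 + log(0.26/0.036)
pH = 3.33 + (+0.859) = 4.19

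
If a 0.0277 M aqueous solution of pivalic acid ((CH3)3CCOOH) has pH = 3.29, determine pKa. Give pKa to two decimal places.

pKa = 5.01

[H+] = 10^(-3.29) = 5.13 × 10^-4 M
At equilibrium [HA] = 0.0277 − 5.13 × 10^-4 = 2.72 × 10^-2 M
Ka = [H+][A-]/[HA] = (5.13 × 10^-4)² / 2.72 × 10^-2 = 9.68 × 10^-6
pKa = -log(9.68 × 10^-6) = 5.01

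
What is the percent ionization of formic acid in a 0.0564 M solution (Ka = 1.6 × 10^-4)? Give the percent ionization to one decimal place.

5.2%

HCOOH ⇌ HCOO- + H+; let x = [H+] at equilibrium.
Solve x² + 0.00016x − 9.02e-06 = 0 → x = 2.93 × 10^-3 M
Fraction ionized = 2.93 × 10^-3 / 0.0564 = 0.0520 → 5.2%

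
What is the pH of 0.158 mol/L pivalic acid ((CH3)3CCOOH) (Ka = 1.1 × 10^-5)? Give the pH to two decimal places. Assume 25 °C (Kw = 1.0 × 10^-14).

pH = 2.88

(CH3)3CCOOH ⇌ (CH3)3CCOO- + H+
From the ICE table, Ka = x²/(0.158 − x) = 1.1 × 10^-5.
Since Ka ≪ C₀, x ≈ √(Ka·C₀) = 1.32 × 10^-3 M.
pH = −log(1.32 × 10^-3) = 2.88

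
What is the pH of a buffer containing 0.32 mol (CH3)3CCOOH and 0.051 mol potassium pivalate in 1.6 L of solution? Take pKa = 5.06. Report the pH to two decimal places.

pH = 4.26

Henderson–Hasselbalch: pH = pKa + log([(CH3)3CCOO-]/[(CH3)3CCOOH]) = 5.06 + log(0.051/0.32)
pH = 5.06 + (-0.798) = 4.26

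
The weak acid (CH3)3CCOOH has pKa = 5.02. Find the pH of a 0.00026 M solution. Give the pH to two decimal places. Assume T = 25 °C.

(CH3)3CCOOH ⇌ (CH3)3CCOO- + H+
Ka = 10^(−5.02) = 9.55 × 10^-6
From the ICE table, Ka = [H+]²/(0.00026 − [H+]) = 9.55 × 10^-6.
[H+] is not negligible relative to C₀; solve [H+]² + 9.55e-06·[H+] − 2.48e-09 = 0.
[H+] = (−Ka + √(Ka² + 4·Ka·C₀))/2 = 4.53 × 10^-5 M
pH = −log[H+] = −log(4.53 × 10^-5) = 4.34

pH = 4.34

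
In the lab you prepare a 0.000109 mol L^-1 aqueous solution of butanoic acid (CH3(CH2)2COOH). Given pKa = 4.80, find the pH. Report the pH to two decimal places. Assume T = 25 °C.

pH = 4.46

CH3(CH2)2COOH ⇌ CH3(CH2)2COO- + H+
Ka = 10^(−4.80) = 1.58 × 10^-5
Ka = x²/(0.000109 − x) = 1.58 × 10^-5
Here C₀/Ka ≈ 6.9, so the small-x approximation fails. Use the quadratic:
x = [−1.58e-05 + √(1.58e-05² + 6.89e-09)]/2 = 3.43 × 10^-5 M
pH = −log[H+] = −log(3.43 × 10^-5) = 4.46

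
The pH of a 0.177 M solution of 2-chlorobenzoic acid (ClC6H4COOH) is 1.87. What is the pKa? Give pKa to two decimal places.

[H+] = 10^(-1.87) = 1.35 × 10^-2 M
At equilibrium [HA] = 0.177 − 1.35 × 10^-2 = 1.63 × 10^-1 M
Ka = [H+][A-]/[HA] = (1.35 × 10^-2)² / 1.63 × 10^-1 = 1.12 × 10^-3
pKa = -log(1.12 × 10^-3) = 2.95

pKa = 2.95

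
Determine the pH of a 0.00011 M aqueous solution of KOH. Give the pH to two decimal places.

pH = 10.04

KOH is a strong base; [OH-] = 0.00011 M.
pOH = -log(0.00011) = 3.96
pH = 14.00 - 3.96 = 10.04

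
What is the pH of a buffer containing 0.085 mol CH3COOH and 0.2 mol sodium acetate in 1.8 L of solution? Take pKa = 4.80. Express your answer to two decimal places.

pH = 5.17

Using pH = pKa + log([base]/[acid]) with [base]/[acid] = 0.2/0.085:
pH = 4.80 + (+0.372) = 5.17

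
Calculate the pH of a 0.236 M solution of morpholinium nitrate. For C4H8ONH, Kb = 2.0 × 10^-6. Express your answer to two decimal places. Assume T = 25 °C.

C4H8ONH2+ is the conjugate acid of the weak base C4H8ONH.
Ka = Kw/Kb = 1.0×10^-14 / 2.0 × 10^-6 = 5.00 × 10^-9
Ka = [H+]²/(0.236 − [H+]) = 5.00 × 10^-9
Since Ka ≪ C₀, [H+] ≈ √(Ka·C₀) = 3.44 × 10^-5 M.
Check: 0.015% ionized — well under 5%, approximation valid.
pH = −log(3.44 × 10^-5) = 4.46

pH = 4.46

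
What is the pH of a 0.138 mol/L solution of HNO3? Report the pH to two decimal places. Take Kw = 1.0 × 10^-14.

pH = 0.86

HNO3 is a strong acid and dissociates completely, so [H+] = 0.138 M.
pH = -log(0.138) = 0.86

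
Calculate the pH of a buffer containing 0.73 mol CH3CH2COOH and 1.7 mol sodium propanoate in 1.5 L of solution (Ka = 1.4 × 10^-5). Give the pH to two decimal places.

pKa = −log(1.4 × 10^-5) = 4.854
Henderson–Hasselbalch: pH = pKa + log([CH3CH2COO-]/[CH3CH2COOH]) = 4.854 + log(1.7/0.73)
pH = 4.854 + (+0.367) = 5.22

pH = 5.22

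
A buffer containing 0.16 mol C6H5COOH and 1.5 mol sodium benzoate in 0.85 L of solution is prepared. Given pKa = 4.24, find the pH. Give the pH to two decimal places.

pH = 5.21

Using pH = pKa + log([base]/[acid]) with [base]/[acid] = 1.5/0.16:
pH = 4.24 + (+0.972) = 5.21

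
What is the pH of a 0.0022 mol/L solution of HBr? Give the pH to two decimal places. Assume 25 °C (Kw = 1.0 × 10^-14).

pH = 2.66

HBr is a strong acid and dissociates completely, so [H+] = 0.0022 M.
pH = -log(0.0022) = 2.66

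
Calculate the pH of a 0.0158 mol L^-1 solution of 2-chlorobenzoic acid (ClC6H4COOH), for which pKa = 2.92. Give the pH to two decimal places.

pH = 2.42

ClC6H4COOH ⇌ ClC6H4COO- + H+
Ka = 10^(−2.92) = 1.20 × 10^-3
From the ICE table, Ka = [H+]²/(0.0158 − [H+]) = 1.20 × 10^-3.
Here C₀/Ka ≈ 13.2, so the small-[H+] approximation fails. Use the quadratic:
[H+] = [−0.0012 + √(0.0012² + 7.58e-05)]/2 = 3.80 × 10^-3 M
pH = −log[H+] = −log(3.80 × 10^-3) = 2.42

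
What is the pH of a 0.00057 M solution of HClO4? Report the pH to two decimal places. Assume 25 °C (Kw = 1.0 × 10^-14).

HClO4 is a strong acid and dissociates completely, so [H+] = 0.00057 M.
pH = -log(0.00057) = 3.24

pH = 3.24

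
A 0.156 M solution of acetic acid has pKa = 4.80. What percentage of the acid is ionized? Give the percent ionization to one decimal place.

CH3COOH ⇌ CH3COO- + H+; let x = [H+] at equilibrium.
Ka = 10^(−4.80) = 1.58 × 10^-5
x ≈ √(Ka·C₀) = √(1.58 × 10^-5 × 0.156) = 1.57 × 10^-3 M
% ionization = x/C₀ × 100% = 1.57 × 10^-3/0.156 × 100% = 1.0%

1.0%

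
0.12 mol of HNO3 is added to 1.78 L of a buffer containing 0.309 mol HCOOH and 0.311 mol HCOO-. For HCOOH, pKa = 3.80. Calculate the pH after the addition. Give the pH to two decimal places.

After neutralization: n(HCOOH) = 0.429 mol, n(HCOO-) = 0.191 mol.
Henderson–Hasselbalch with mole ratio 0.191/0.429: pH = 3.80 + (-0.351)

pH = 3.45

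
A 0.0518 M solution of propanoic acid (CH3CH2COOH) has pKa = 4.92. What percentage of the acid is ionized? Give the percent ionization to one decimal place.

CH3CH2COOH ⇌ CH3CH2COO- + H+; let x = [H+] at equilibrium.
Ka = 10^(−4.92) = 1.20 × 10^-5
x ≈ √(Ka·C₀) = √(1.20 × 10^-5 × 0.0518) = 7.88 × 10^-4 M
Fraction ionized = 7.88 × 10^-4 / 0.0518 = 0.0152 → 1.5%

1.5%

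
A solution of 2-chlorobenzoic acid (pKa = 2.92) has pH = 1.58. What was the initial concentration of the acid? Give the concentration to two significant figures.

[H+] = 10^(-1.58) = 2.63 × 10^-2 M = x
Ka = 10^(−2.92) = 1.20 × 10^-3
Ka = x²/(C₀ − x) ⇒ C₀ = x + x²/Ka
C₀ = 2.63 × 10^-2 + (2.63 × 10^-2)²/(1.20 × 10^-3) = 6.03 × 10^-1 M

C₀ = 6.0 × 10^-1 M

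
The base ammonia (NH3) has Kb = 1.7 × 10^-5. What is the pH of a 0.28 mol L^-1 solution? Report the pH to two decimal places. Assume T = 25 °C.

NH3 + H2O ⇌ NH4+ + OH-
Kb = [OH-]²/(0.28 − [OH-]) = 1.7 × 10^-5
Since Kb ≪ C₀, [OH-] ≈ √(Kb·C₀) = 2.18 × 10^-3 M.
pOH = −log(2.18 × 10^-3) = 2.66; pH = 14.00 − 2.66 = 11.34

pH = 11.34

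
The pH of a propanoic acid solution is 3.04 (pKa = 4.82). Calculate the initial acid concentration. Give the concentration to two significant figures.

C₀ = 5.6 × 10^-2 M

[H+] = 10^(-3.04) = 9.12 × 10^-4 M = x
Ka = 10^(−4.82) = 1.51 × 10^-5
Ka = x²/(C₀ − x) ⇒ C₀ = x + x²/Ka
C₀ = 9.12 × 10^-4 + (9.12 × 10^-4)²/(1.51 × 10^-5) = 5.60 × 10^-2 M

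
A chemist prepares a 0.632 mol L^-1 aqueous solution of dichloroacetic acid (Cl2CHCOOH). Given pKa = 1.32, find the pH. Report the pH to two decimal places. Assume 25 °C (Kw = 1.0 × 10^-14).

Cl2CHCOOH ⇌ Cl2CHCOO- + H+
Ka = 10^(−1.32) = 4.79 × 10^-2
Ka = x²/(0.632 − x) = 4.79 × 10^-2
x is not negligible relative to C₀; solve x² + 0.0479·x − 0.0303 = 0.
x = (−Ka + √(Ka² + 4·Ka·C₀))/2 = 1.52 × 10^-1 M
pH = −log[H+] = −log(1.52 × 10^-1) = 0.82

pH = 0.82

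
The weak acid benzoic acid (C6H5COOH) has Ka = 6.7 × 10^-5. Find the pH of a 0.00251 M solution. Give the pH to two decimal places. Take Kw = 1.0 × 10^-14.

pH = 3.42

C6H5COOH ⇌ C6H5COO- + H+
Ka = [H+]²/(0.00251 − [H+]) = 6.7 × 10^-5
[H+] is not negligible relative to C₀; solve [H+]² + 6.7e-05·[H+] − 1.68e-07 = 0.
[H+] = (−Ka + √(Ka² + 4·Ka·C₀))/2 = 3.78 × 10^-4 M
pH = −log(3.78 × 10^-4) = 3.42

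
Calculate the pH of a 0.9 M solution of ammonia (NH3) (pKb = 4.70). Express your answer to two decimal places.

pH = 11.63

NH3 + H2O ⇌ NH4+ + OH-
Kb = 10^(−4.70) = 2.00 × 10^-5
Let x = [OH-] at equilibrium. Kb = x²/(0.9 − x).
Neglecting x in the denominator: x = √(2.00 × 10^-5 × 0.9) = 4.24 × 10^-3 M
pOH = −log(4.24 × 10^-3) = 2.37; pH = 14.00 − 2.37 = 11.63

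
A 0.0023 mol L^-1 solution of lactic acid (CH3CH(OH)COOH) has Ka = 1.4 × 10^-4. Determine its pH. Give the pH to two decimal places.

pH = 3.30

CH3CH(OH)COOH ⇌ CH3CH(OH)COO- + H+
Ka = [H+]²/(0.0023 − [H+]) = 1.4 × 10^-4
[H+] is not negligible relative to C₀; solve [H+]² + 0.00014·[H+] − 3.22e-07 = 0.
[H+] = [−0.00014 + √(0.00014² + 1.29e-06)]/2 = 5.02 × 10^-4 M
pH = −log(5.02 × 10^-4) = 3.30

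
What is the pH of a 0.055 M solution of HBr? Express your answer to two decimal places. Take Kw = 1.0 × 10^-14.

HBr is a strong acid and dissociates completely, so [H+] = 0.055 M.
pH = -log(0.055) = 1.26

pH = 1.26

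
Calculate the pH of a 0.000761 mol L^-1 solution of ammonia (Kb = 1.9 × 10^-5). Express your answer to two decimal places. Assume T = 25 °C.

NH3 + H2O ⇌ NH4+ + OH-
Let x = [OH-] at equilibrium. Kb = x²/(0.000761 − x).
x is not negligible relative to C₀; solve x² + 1.9e-05·x − 1.45e-08 = 0.
x = [−1.9e-05 + √(1.9e-05² + 5.78e-08)]/2 = 1.11 × 10^-4 M
pOH = 3.95, so pH = 14.00 − pOH = 10.05

pH = 10.05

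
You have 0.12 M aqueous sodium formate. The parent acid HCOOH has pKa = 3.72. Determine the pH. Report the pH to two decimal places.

HCOO- is the conjugate base of the weak acid HCOOH.
Ka = 10^(−3.72) = 1.91 × 10^-4
Kb = Kw/Ka = 1.0×10^-14 / 1.91 × 10^-4 = 5.24 × 10^-11
From the ICE table, Kb = [OH-]²/(0.12 − [OH-]) = 5.24 × 10^-11.
Since Kb ≪ C₀, [OH-] ≈ √(Kb·C₀) = 2.51 × 10^-6 M.
pOH = −log(2.51 × 10^-6) = 5.60; pH = 14.00 − 5.60 = 8.40

pH = 8.40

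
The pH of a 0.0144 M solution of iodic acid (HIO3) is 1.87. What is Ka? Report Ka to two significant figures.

[H+] = 10^(-1.87) = 1.35 × 10^-2 M
At equilibrium [HA] = 0.0144 − 1.35 × 10^-2 = 9.00 × 10^-4 M
Ka = [H+][A-]/[HA] = (1.35 × 10^-2)² / 9.00 × 10^-4 = 2.0 × 10^-1

Ka = 2.0 × 10^-1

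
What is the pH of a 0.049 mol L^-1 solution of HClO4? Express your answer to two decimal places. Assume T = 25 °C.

HClO4 is a strong acid and dissociates completely, so [H+] = 0.049 M.
pH = -log(0.049) = 1.31

pH = 1.31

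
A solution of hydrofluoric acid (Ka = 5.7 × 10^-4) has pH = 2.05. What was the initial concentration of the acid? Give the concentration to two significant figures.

[H+] = 10^(-2.05) = 8.91 × 10^-3 M = x
Ka = x²/(C₀ − x) ⇒ C₀ = x + x²/Ka
C₀ = 8.91 × 10^-3 + (8.91 × 10^-3)²/(5.7 × 10^-4) = 1.48 × 10^-1 M

C₀ = 1.5 × 10^-1 M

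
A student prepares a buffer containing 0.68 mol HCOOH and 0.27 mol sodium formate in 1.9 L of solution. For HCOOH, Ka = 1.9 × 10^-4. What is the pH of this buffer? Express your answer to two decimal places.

pH = 3.32

pKa = −log(1.9 × 10^-4) = 3.721
pH = pKa + log([A⁻]/[HA]) = 3.721 + log(0.27/0.68)
pH = 3.721 + (-0.401) = 3.32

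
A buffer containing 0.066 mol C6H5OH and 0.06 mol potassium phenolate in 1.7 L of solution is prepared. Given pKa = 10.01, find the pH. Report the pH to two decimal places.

pH = 9.97

pH = pKa + log([A⁻]/[HA]) = 10.01 + log(0.06/0.066)
pH = 10.01 + (-0.041) = 9.97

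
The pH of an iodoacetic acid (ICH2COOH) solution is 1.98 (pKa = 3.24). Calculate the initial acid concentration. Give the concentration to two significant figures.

C₀ = 2.0 × 10^-1 M

[H+] = 10^(-1.98) = 1.05 × 10^-2 M = x
Ka = 10^(−3.24) = 5.75 × 10^-4
Ka = x²/(C₀ − x) ⇒ C₀ = x + x²/Ka
C₀ = 1.05 × 10^-2 + (1.05 × 10^-2)²/(5.75 × 10^-4) = 2.02 × 10^-1 M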